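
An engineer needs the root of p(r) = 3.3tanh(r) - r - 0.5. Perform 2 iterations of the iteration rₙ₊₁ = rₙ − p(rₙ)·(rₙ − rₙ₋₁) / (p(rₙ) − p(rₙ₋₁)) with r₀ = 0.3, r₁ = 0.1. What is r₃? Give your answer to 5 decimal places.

p(0.3) = 0.1613316, p(0.1) = -0.2710956
r₂ = 0.1000000 − (-0.2710956)·(0.1000000 − 0.3000000) / (-0.2710956 − 0.1613316) = 0.1000000 − (0.0542191)/(-0.4324272) = 0.2253832
p(0.2253832) = 0.0060383
r₃ = 0.2253832 − 0.0060383·(0.2253832 − 0.1000000) / (0.0060383 − (-0.2710956)) = 0.2253832 − (0.0007571)/(0.2771340) = 0.2226513

0.22265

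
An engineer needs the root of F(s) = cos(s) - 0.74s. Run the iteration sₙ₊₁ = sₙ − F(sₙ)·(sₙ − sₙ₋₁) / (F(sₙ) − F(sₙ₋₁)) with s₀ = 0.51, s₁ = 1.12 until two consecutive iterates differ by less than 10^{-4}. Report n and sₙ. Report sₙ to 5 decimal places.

F(0.51) = 0.4953445, F(1.12) = -0.3931176
s₂ = 1.1200000 − (-0.3931176)·(0.6100000)/(-0.8884621) = 0.8500935;  |Δ| = 0.2699065
F(0.8500935) = 0.0308437
s₃ = 0.8500935 − 0.0308437·(-0.2699065)/(0.4239613) = 0.8697295;  |Δ| = 0.0196361
F(0.8697295) = 0.0014334
s₄ = 0.8697295 − 0.0014334·(0.0196361)/(-0.0294103) = 0.8706866;  |Δ| = 0.0009570
F(0.8706866) = -0.0000064
s₅ = 0.8706866 − (-0.0000064)·(0.0009570)/(-0.0014398) = 0.8706823;  |Δ| = 0.0000043
|s₅ − s₄| = 0.0000043 < 10^{-4}

n = 5, sₙ = 0.87068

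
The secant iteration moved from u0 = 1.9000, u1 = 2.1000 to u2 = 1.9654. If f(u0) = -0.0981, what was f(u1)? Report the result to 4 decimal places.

The secant line through (1.9000, -0.0981) and (2.1000, f(u1)) crosses zero at u2 = 1.9654.
So (1.9000, -0.0981), (2.1000, f(u1)), (1.9654, 0) are collinear:
f(u1) = -0.0981 · (2.1000 − 1.9654) / (1.9000 − 1.9654) = -0.0981 · (0.134600)/(-0.065400) = 0.201900

0.2019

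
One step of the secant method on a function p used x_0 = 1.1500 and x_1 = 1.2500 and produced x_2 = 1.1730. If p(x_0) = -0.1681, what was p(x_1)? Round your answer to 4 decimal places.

0.5628

The secant line through (1.1500, -0.1681) and (1.2500, p(x_1)) crosses zero at x_2 = 1.1730.
So (1.1500, -0.1681), (1.2500, p(x_1)), (1.1730, 0) are collinear:
p(x_1) = -0.1681 · (1.2500 − 1.1730) / (1.1500 − 1.1730) = -0.1681 · (0.077000)/(-0.023000) = 0.562770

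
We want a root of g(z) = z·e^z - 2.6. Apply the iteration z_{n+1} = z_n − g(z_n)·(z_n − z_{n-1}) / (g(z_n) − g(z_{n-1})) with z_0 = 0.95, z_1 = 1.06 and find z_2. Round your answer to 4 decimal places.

g(0.95) = -0.143576, g(1.06) = 0.459553
z_2 = 1.060000 − 0.459553·(1.060000 − 0.950000) / (0.459553 − (-0.143576)) = 1.060000 − (0.050551)/(0.603129) = 0.976186

0.9762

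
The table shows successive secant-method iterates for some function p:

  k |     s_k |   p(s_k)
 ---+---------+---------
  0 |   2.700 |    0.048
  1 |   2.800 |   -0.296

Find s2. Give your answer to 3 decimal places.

2.714

s2 = 2.800 − (-0.296)·(2.800 − 2.700) / (-0.296 − 0.048)
   = 2.800 − (-0.02960)/(-0.34400) = 2.71395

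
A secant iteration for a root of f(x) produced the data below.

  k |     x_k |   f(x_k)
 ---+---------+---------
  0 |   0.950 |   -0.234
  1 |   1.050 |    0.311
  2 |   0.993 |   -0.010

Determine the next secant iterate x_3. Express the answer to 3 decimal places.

0.995

x_3 = 0.993 − (-0.010)·(0.993 − 1.050) / (-0.010 − 0.311)
   = 0.993 − (0.00057)/(-0.32100) = 0.99478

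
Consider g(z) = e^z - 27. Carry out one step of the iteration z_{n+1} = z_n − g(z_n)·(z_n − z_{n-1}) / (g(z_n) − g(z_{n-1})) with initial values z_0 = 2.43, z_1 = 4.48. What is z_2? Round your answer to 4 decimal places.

2.8471

g(2.43) = -15.641118, g(4.48) = 61.234673
z_2 = 4.480000 − 61.234673·(4.480000 − 2.430000) / (61.234673 − (-15.641118)) = 4.480000 − (125.531079)/(76.875791) = 2.847092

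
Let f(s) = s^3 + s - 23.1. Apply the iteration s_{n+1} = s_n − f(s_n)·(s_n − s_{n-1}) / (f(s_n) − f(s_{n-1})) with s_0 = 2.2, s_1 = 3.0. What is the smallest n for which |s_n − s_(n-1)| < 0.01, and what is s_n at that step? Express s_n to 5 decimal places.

n = 4, s_n = 2.73110

f(2.2) = -10.2520000, f(3.0) = 6.9000000
s_2 = 3.0000000 − 6.9000000·(0.8000000)/(17.1520000) = 2.6781716;  |Δ| = 0.3218284
f(2.6781716) = -1.2123655
s_3 = 2.6781716 − (-1.2123655)·(-0.3218284)/(-8.1123655) = 2.7262678;  |Δ| = 0.0480962
f(2.7262678) = -0.1106484
s_4 = 2.7262678 − (-0.1106484)·(0.0480962)/(1.1017171) = 2.7310982;  |Δ| = 0.0048304
|s_4 − s_3| = 0.0048304 < 0.01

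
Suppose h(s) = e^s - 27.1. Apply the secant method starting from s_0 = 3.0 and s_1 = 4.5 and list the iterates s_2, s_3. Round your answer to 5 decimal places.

h(3.0) = -7.0144631, h(4.5) = 62.9171313
s_2 = 4.5000000 − 62.9171313·(4.5000000 − 3.0000000) / (62.9171313 − (-7.0144631)) = 4.5000000 − (94.3756970)/(69.9315944) = 3.1504570
h(3.1504570) = -3.7532695
s_3 = 3.1504570 − (-3.7532695)·(3.1504570 − 4.5000000) / (-3.7532695 − 62.9171313) = 3.1504570 − (5.0651988)/(-66.6704008) = 3.2264307

3.15046, 3.22643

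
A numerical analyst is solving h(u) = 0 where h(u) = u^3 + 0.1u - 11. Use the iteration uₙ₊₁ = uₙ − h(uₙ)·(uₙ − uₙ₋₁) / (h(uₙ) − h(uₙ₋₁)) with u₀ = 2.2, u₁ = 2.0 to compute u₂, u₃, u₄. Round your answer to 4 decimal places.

2.2099, 2.2089, 2.2090

h(2.2) = -0.132000, h(2.0) = -2.800000
u₂ = 2.000000 − (-2.800000)·(2.000000 − 2.200000) / (-2.800000 − (-0.132000)) = 2.000000 − (0.560000)/(-2.668000) = 2.209895
h(2.209895) = 0.013313
u₃ = 2.209895 − 0.013313·(2.209895 − 2.000000) / (0.013313 − (-2.800000)) = 2.209895 − (0.002794)/(2.813313) = 2.208902
h(2.208902) = -0.001332
u₄ = 2.208902 − (-0.001332)·(2.208902 − 2.209895) / (-0.001332 − 0.013313) = 2.208902 − (0.000001)/(-0.014645) = 2.208992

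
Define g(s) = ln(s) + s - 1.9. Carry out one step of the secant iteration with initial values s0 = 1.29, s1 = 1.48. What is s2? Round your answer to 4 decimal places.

g(1.29) = -0.355358, g(1.48) = -0.027958
s2 = 1.480000 − (-0.027958)·(1.480000 − 1.290000) / (-0.027958 − (-0.355358)) = 1.480000 − (-0.005312)/(0.327400) = 1.496225

1.4962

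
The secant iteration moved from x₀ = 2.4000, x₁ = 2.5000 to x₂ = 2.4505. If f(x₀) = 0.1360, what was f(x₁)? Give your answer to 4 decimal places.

-0.1333

The secant line through (2.4000, 0.1360) and (2.5000, f(x₁)) crosses zero at x₂ = 2.4505.
So (2.4000, 0.1360), (2.5000, f(x₁)), (2.4505, 0) are collinear:
f(x₁) = 0.1360 · (2.5000 − 2.4505) / (2.4000 − 2.4505) = 0.1360 · (0.049500)/(-0.050500) = -0.133307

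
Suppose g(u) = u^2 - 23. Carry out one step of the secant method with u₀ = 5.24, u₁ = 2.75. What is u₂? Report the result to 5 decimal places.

g(5.24) = 4.4576000, g(2.75) = -15.4375000
u₂ = 2.7500000 − (-15.4375000)·(2.7500000 − 5.2400000) / (-15.4375000 − 4.4576000) = 2.7500000 − (38.4393750)/(-19.8951000) = 4.6821026

4.68210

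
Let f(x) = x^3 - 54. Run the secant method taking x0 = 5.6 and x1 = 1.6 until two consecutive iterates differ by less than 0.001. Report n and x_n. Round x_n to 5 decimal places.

f(5.6) = 121.6160000, f(1.6) = -49.9040000
x2 = 1.6000000 − (-49.9040000)·(-4.0000000)/(-171.5200000) = 2.7638060;  |Δ| = 1.1638060
f(2.7638060) = -32.8883269
x3 = 2.7638060 − (-32.8883269)·(1.1638060)/(17.0156731) = 5.0132398;  |Δ| = 2.2494339
f(5.0132398) = 71.9956193
x4 = 5.0132398 − 71.9956193·(2.2494339)/(104.8839463) = 3.4691581;  |Δ| = 1.5440817
f(3.4691581) = -12.2484808
x5 = 3.4691581 − (-12.2484808)·(-1.5440817)/(-84.2441001) = 3.6936564;  |Δ| = 0.2244983
f(3.6936564) = -3.6070856
x6 = 3.6936564 − (-3.6070856)·(0.2244983)/(8.6413952) = 3.7873663;  |Δ| = 0.0937099
f(3.7873663) = 0.3265264
x7 = 3.7873663 − 0.3265264·(0.0937099)/(3.9336120) = 3.7795875;  |Δ| = 0.0077788
f(3.7795875) = -0.0075270
x8 = 3.7795875 − (-0.0075270)·(-0.0077788)/(-0.3340534) = 3.7797628;  |Δ| = 0.0001753
|x8 − x7| = 0.0001753 < 0.001

n = 8, x_n = 3.77976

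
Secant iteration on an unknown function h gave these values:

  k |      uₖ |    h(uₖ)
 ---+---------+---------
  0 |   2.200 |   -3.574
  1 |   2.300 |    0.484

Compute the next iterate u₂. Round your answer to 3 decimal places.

u₂ = 2.300 − 0.484·(2.300 − 2.200) / (0.484 − (-3.574))
   = 2.300 − (0.04840)/(4.05800) = 2.28807

2.288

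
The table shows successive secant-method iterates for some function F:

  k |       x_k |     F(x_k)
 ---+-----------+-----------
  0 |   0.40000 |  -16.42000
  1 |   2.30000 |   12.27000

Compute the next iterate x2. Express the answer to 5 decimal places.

1.48742

x2 = 2.30000 − 12.27000·(2.30000 − 0.40000) / (12.27000 − (-16.42000))
   = 2.30000 − (23.3130000)/(28.6900000) = 1.4874172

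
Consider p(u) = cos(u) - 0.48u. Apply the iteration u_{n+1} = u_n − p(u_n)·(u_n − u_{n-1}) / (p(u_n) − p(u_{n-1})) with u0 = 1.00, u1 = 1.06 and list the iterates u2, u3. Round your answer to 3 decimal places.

1.045, 1.045

p(1.00) = 0.06030, p(1.06) = -0.01993
u2 = 1.06000 − (-0.01993)·(1.06000 − 1.00000) / (-0.01993 − 0.06030) = 1.06000 − (-0.00120)/(-0.08023) = 1.04510
p(1.04510) = 0.00017
u3 = 1.04510 − 0.00017·(1.04510 − 1.06000) / (0.00017 − (-0.01993)) = 1.04510 − (0.00000)/(0.02010) = 1.04522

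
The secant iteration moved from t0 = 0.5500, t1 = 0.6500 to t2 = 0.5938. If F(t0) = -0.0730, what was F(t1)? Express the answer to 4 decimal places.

0.0937

The secant line through (0.5500, -0.0730) and (0.6500, F(t1)) crosses zero at t2 = 0.5938.
So (0.5500, -0.0730), (0.6500, F(t1)), (0.5938, 0) are collinear:
F(t1) = -0.0730 · (0.6500 − 0.5938) / (0.5500 − 0.5938) = -0.0730 · (0.056200)/(-0.043800) = 0.093667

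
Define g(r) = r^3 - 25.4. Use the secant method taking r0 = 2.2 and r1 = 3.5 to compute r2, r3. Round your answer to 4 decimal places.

2.7951, 2.9145

g(2.2) = -14.752000, g(3.5) = 17.475000
r2 = 3.500000 − 17.475000·(3.500000 − 2.200000) / (17.475000 − (-14.752000)) = 3.500000 − (22.717500)/(32.227000) = 2.795079
g(2.795079) = -3.563547
r3 = 2.795079 − (-3.563547)·(2.795079 − 3.500000) / (-3.563547 − 17.475000) = 2.795079 − (2.512020)/(-21.038547) = 2.914479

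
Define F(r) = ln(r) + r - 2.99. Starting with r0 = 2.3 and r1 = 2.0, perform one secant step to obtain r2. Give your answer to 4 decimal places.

2.2025

F(2.3) = 0.142909, F(2.0) = -0.296853
r2 = 2.000000 − (-0.296853)·(2.000000 − 2.300000) / (-0.296853 − 0.142909) = 2.000000 − (0.089056)/(-0.439762) = 2.202509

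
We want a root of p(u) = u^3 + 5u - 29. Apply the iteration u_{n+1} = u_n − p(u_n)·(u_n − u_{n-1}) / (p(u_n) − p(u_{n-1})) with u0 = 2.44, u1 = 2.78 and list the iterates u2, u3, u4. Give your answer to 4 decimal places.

p(2.44) = -2.273216, p(2.78) = 6.384952
u2 = 2.780000 − 6.384952·(2.780000 − 2.440000) / (6.384952 − (-2.273216)) = 2.780000 − (2.170884)/(8.658168) = 2.529268
p(2.529268) = -0.173446
u3 = 2.529268 − (-0.173446)·(2.529268 − 2.780000) / (-0.173446 − 6.384952) = 2.529268 − (0.043489)/(-6.558398) = 2.535899
p(2.535899) = -0.012698
u4 = 2.535899 − (-0.012698)·(2.535899 − 2.529268) / (-0.012698 − (-0.173446)) = 2.535899 − (-0.000084)/(0.160748) = 2.536422

2.5293, 2.5359, 2.5364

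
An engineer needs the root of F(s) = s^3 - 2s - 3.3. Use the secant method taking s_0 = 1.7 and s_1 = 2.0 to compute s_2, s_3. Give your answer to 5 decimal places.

1.91556, 1.92632

F(1.7) = -1.7870000, F(2.0) = 0.7000000
s_2 = 2.0000000 − 0.7000000·(2.0000000 − 1.7000000) / (0.7000000 − (-1.7870000)) = 2.0000000 − (0.2100000)/(2.4870000) = 1.9155609
F(1.9155609) = -0.1022131
s_3 = 1.9155609 − (-0.1022131)·(1.9155609 − 2.0000000) / (-0.1022131 − 0.7000000) = 1.9155609 − (0.0086308)/(-0.8022131) = 1.9263196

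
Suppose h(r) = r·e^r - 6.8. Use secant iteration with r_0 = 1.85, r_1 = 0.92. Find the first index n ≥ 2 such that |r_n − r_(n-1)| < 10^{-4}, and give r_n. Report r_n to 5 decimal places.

h(1.85) = 4.9656661, h(0.92) = -4.4914528
r_2 = 0.9200000 − (-4.4914528)·(-0.9300000)/(-9.4571190) = 1.3616833;  |Δ| = 0.4416833
h(1.3616833) = -1.4856809
r_3 = 1.3616833 − (-1.4856809)·(0.4416833)/(3.0057719) = 1.5799967;  |Δ| = 0.2183134
h(1.5799967) = 0.8707888
r_4 = 1.5799967 − 0.8707888·(0.2183134)/(2.3564698) = 1.4993231;  |Δ| = 0.0806736
h(1.4993231) = -0.0850470
r_5 = 1.4993231 − (-0.0850470)·(-0.0806736)/(-0.9558358) = 1.5065012;  |Δ| = 0.0071781
h(1.5065012) = -0.0042936
r_6 = 1.5065012 − (-0.0042936)·(0.0071781)/(0.0807534) = 1.5068828;  |Δ| = 0.0003817
h(1.5068828) = 0.0000228
r_7 = 1.5068828 − 0.0000228·(0.0003817)/(0.0043163) = 1.5068808;  |Δ| = 0.0000020
|r_7 − r_6| = 0.0000020 < 10^{-4}

n = 7, r_n = 1.50688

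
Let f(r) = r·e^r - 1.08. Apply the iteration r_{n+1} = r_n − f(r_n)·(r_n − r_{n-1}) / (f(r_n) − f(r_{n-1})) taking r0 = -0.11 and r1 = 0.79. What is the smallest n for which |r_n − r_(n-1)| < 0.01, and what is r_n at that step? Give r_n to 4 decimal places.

f(-0.11) = -1.178542, f(0.79) = 0.660683
r2 = 0.790000 − 0.660683·(0.900000)/(1.839225) = 0.466704;  |Δ| = 0.323296
f(0.466704) = -0.335734
r3 = 0.466704 − (-0.335734)·(-0.323296)/(-0.996418) = 0.575636;  |Δ| = 0.108932
f(0.575636) = -0.056370
r4 = 0.575636 − (-0.056370)·(0.108932)/(0.279364) = 0.597616;  |Δ| = 0.021980
f(0.597616) = 0.006334
r5 = 0.597616 − 0.006334·(0.021980)/(0.062704) = 0.595396;  |Δ| = 0.002220
|r5 − r4| = 0.002220 < 0.01

n = 5, r_n = 0.5954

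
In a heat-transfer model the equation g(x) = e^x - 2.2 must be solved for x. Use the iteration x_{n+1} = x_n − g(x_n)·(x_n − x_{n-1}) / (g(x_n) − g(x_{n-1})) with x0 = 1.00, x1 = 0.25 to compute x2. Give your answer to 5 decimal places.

g(1.00) = 0.5182818, g(0.25) = -0.9159746
x2 = 0.2500000 − (-0.9159746)·(0.2500000 − 1.0000000) / (-0.9159746 − 0.5182818) = 0.2500000 − (0.6869809)/(-1.4342564) = 0.7289806

0.72898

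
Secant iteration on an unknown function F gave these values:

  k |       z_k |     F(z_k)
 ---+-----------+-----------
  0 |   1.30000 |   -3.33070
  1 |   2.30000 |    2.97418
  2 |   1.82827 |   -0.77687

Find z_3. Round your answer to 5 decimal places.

1.92597

z_3 = 1.82827 − (-0.77687)·(1.82827 − 2.30000) / (-0.77687 − 2.97418)
   = 1.82827 − (0.3664729)/(-3.7510500) = 1.9259687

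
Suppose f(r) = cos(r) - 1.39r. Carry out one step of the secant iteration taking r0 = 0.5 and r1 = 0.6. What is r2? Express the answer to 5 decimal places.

f(0.5) = 0.1825826, f(0.6) = -0.0086644
r2 = 0.6000000 − (-0.0086644)·(0.6000000 − 0.5000000) / (-0.0086644 − 0.1825826) = 0.6000000 − (-0.0008664)/(-0.1912469) = 0.5954695

0.59547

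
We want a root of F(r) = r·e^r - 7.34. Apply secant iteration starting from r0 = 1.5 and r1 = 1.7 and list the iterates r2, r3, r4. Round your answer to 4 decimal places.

1.5478, 1.5526, 1.5531

F(1.5) = -0.617466, F(1.7) = 1.965711
r2 = 1.700000 − 1.965711·(1.700000 − 1.500000) / (1.965711 − (-0.617466)) = 1.700000 − (0.393142)/(2.583177) = 1.547807
F(1.547807) = -0.063531
r3 = 1.547807 − (-0.063531)·(1.547807 − 1.700000) / (-0.063531 − 1.965711) = 1.547807 − (0.009669)/(-2.029242) = 1.552572
F(1.552572) = -0.006270
r4 = 1.552572 − (-0.006270)·(1.552572 − 1.547807) / (-0.006270 − (-0.063531)) = 1.552572 − (-0.000030)/(0.057261) = 1.553093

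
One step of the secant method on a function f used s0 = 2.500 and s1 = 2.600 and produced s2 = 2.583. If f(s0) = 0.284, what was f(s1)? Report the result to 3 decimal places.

The secant line through (2.500, 0.284) and (2.600, f(s1)) crosses zero at s2 = 2.583.
So (2.500, 0.284), (2.600, f(s1)), (2.583, 0) are collinear:
f(s1) = 0.284 · (2.600 − 2.583) / (2.500 − 2.583) = 0.284 · (0.01700)/(-0.08300) = -0.05817

-0.058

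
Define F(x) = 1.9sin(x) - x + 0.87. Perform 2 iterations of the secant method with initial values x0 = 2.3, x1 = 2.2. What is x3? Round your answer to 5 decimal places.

2.29419

F(2.3) = -0.0131601, F(2.2) = 0.2061432
x2 = 2.2000000 − 0.2061432·(2.2000000 − 2.3000000) / (0.2061432 − (-0.0131601)) = 2.2000000 − (-0.0206143)/(0.2193033) = 2.2939991
F(2.2939991) = 0.0004119
x3 = 2.2939991 − 0.0004119·(2.2939991 − 2.2000000) / (0.0004119 − 0.2061432) = 2.2939991 − (0.0000387)/(-0.2057313) = 2.2941873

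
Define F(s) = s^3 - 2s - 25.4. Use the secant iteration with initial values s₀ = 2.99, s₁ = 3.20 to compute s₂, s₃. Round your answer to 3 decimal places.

F(2.99) = -4.64910, F(3.20) = 0.96800
s₂ = 3.20000 − 0.96800·(3.20000 − 2.99000) / (0.96800 − (-4.64910)) = 3.20000 − (0.20328)/(5.61710) = 3.16381
F(3.16381) = -0.05884
s₃ = 3.16381 − (-0.05884)·(3.16381 − 3.20000) / (-0.05884 − 0.96800) = 3.16381 − (0.00213)/(-1.02684) = 3.16588

3.164, 3.166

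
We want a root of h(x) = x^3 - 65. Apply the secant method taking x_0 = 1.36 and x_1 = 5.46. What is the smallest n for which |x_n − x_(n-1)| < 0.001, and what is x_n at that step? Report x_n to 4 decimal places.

h(1.36) = -62.484544, h(5.46) = 97.771336
x_2 = 5.460000 − 97.771336·(4.100000)/(160.255880) = 2.958610;  |Δ| = 2.501390
h(2.958610) = -39.102186
x_3 = 2.958610 − (-39.102186)·(-2.501390)/(-136.873522) = 3.673210;  |Δ| = 0.714600
h(3.673210) = -15.439322
x_4 = 3.673210 − (-15.439322)·(0.714600)/(23.662864) = 4.139465;  |Δ| = 0.466255
h(4.139465) = 5.930458
x_5 = 4.139465 − 5.930458·(0.466255)/(21.369780) = 4.010072;  |Δ| = 0.129393
h(4.010072) = -0.515327
x_6 = 4.010072 − (-0.515327)·(-0.129393)/(-6.445785) = 4.020417;  |Δ| = 0.010345
h(4.020417) = -0.014988
x_7 = 4.020417 − (-0.014988)·(0.010345)/(0.500339) = 4.020727;  |Δ| = 0.000310
|x_7 − x_6| = 0.000310 < 0.001

n = 7, x_n = 4.0207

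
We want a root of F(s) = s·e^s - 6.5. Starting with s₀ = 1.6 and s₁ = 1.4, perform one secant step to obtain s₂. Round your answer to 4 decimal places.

1.4732

F(1.6) = 1.424852, F(1.4) = -0.822720
s₂ = 1.400000 − (-0.822720)·(1.400000 − 1.600000) / (-0.822720 − 1.424852) = 1.400000 − (0.164544)/(-2.247572) = 1.473210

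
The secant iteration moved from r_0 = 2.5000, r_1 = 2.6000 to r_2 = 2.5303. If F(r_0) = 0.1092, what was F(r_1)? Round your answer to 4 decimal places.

-0.2512

The secant line through (2.5000, 0.1092) and (2.6000, F(r_1)) crosses zero at r_2 = 2.5303.
So (2.5000, 0.1092), (2.6000, F(r_1)), (2.5303, 0) are collinear:
F(r_1) = 0.1092 · (2.6000 − 2.5303) / (2.5000 − 2.5303) = 0.1092 · (0.069700)/(-0.030300) = -0.251196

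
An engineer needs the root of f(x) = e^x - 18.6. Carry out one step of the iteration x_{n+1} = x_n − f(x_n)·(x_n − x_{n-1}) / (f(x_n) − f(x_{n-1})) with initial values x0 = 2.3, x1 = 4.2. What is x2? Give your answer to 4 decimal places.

f(2.3) = -8.625818, f(4.2) = 48.086331
x2 = 4.200000 − 48.086331·(4.200000 − 2.300000) / (48.086331 − (-8.625818)) = 4.200000 − (91.364029)/(56.712149) = 2.588987

2.5890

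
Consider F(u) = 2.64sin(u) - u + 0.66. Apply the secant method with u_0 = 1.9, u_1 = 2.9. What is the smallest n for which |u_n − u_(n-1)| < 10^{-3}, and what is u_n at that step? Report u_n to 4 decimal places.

F(1.9) = 1.258232, F(2.9) = -1.608382
u_2 = 2.900000 − (-1.608382)·(1.000000)/(-2.866614) = 2.338926;  |Δ| = 0.561074
F(2.338926) = 0.219791
u_3 = 2.338926 − 0.219791·(-0.561074)/(1.828173) = 2.406381;  |Δ| = 0.067455
F(2.406381) = 0.024383
u_4 = 2.406381 − 0.024383·(0.067455)/(-0.195408) = 2.414798;  |Δ| = 0.008417
F(2.414798) = -0.000578
u_5 = 2.414798 − (-0.000578)·(0.008417)/(-0.024961) = 2.414603;  |Δ| = 0.000195
|u_5 − u_4| = 0.000195 < 10^{-3}

n = 5, u_n = 2.4146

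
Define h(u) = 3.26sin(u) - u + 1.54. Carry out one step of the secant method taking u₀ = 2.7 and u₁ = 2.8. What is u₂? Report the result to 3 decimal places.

h(2.7) = 0.23326, h(2.8) = -0.16794
u₂ = 2.80000 − (-0.16794)·(2.80000 − 2.70000) / (-0.16794 − 0.23326) = 2.80000 − (-0.01679)/(-0.40120) = 2.75814

2.758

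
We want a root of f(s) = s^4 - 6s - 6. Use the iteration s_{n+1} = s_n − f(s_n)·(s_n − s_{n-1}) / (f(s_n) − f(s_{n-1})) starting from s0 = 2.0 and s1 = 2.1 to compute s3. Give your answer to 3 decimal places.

f(2.0) = -2.00000, f(2.1) = 0.84810
s2 = 2.10000 − 0.84810·(2.10000 − 2.00000) / (0.84810 − (-2.00000)) = 2.10000 − (0.08481)/(2.84810) = 2.07022
f(2.07022) = -0.05308
s3 = 2.07022 − (-0.05308)·(2.07022 − 2.10000) / (-0.05308 − 0.84810) = 2.07022 − (0.00158)/(-0.90118) = 2.07198

2.072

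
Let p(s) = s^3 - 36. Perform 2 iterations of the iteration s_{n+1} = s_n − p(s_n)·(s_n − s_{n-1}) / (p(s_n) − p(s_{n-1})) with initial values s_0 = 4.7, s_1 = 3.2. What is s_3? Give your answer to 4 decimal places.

p(4.7) = 67.823000, p(3.2) = -3.232000
s_2 = 3.200000 − (-3.232000)·(3.200000 − 4.700000) / (-3.232000 − 67.823000) = 3.200000 − (4.848000)/(-71.055000) = 3.268229
p(3.268229) = -1.091003
s_3 = 3.268229 − (-1.091003)·(3.268229 − 3.200000) / (-1.091003 − (-3.232000)) = 3.268229 − (-0.074438)/(2.140997) = 3.302997

3.3030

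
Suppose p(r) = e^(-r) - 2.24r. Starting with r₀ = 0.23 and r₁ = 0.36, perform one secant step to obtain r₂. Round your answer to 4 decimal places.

p(0.23) = 0.279334, p(0.36) = -0.108724
r₂ = 0.360000 − (-0.108724)·(0.360000 − 0.230000) / (-0.108724 − 0.279334) = 0.360000 − (-0.014134)/(-0.388057) = 0.323577

0.3236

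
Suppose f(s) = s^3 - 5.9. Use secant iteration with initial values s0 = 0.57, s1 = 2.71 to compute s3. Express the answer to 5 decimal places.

f(0.57) = -5.7148070, f(2.71) = 14.0025110
s2 = 2.7100000 − 14.0025110·(2.7100000 − 0.5700000) / (14.0025110 − (-5.7148070)) = 2.7100000 − (29.9653735)/(19.7173180) = 1.1902510
f(1.1902510) = -4.2137743
s3 = 1.1902510 − (-4.2137743)·(1.1902510 − 2.7100000) / (-4.2137743 − 14.0025110) = 1.1902510 − (6.4038791)/(-18.2162853) = 1.5417980

1.54180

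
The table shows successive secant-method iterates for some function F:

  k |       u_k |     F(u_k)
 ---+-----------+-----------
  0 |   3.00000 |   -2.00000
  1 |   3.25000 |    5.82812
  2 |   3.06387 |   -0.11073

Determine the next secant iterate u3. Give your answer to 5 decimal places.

3.06734

u3 = 3.06387 − (-0.11073)·(3.06387 − 3.25000) / (-0.11073 − 5.82812)
   = 3.06387 − (0.0206102)/(-5.9388500) = 3.0673404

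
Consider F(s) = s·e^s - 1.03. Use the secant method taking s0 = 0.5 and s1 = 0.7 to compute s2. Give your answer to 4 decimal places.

F(0.5) = -0.205639, F(0.7) = 0.379627
s2 = 0.700000 − 0.379627·(0.700000 − 0.500000) / (0.379627 − (-0.205639)) = 0.700000 − (0.075925)/(0.585266) = 0.570272

0.5703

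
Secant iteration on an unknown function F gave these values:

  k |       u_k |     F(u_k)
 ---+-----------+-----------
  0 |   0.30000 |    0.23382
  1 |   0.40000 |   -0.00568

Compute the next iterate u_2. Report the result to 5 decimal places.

u_2 = 0.40000 − (-0.00568)·(0.40000 − 0.30000) / (-0.00568 − 0.23382)
   = 0.40000 − (-0.0005680)/(-0.2395000) = 0.3976284

0.39763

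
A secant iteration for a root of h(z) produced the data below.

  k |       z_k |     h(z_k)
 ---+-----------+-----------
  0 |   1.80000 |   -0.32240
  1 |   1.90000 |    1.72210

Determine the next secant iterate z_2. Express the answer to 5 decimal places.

1.81577

z_2 = 1.90000 − 1.72210·(1.90000 − 1.80000) / (1.72210 − (-0.32240))
   = 1.90000 − (0.1722100)/(2.0445000) = 1.8157691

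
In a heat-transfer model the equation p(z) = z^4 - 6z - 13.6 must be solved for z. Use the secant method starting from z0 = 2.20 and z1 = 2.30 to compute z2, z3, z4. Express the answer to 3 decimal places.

p(2.20) = -3.37440, p(2.30) = 0.58410
z2 = 2.30000 − 0.58410·(2.30000 − 2.20000) / (0.58410 − (-3.37440)) = 2.30000 − (0.05841)/(3.95850) = 2.28524
p(2.28524) = -0.03861
z3 = 2.28524 − (-0.03861)·(2.28524 − 2.30000) / (-0.03861 − 0.58410) = 2.28524 − (0.00057)/(-0.62271) = 2.28616
p(2.28616) = -0.00040
z4 = 2.28616 − (-0.00040)·(2.28616 − 2.28524) / (-0.00040 − (-0.03861)) = 2.28616 − (0.00000)/(0.03821) = 2.28617

2.285, 2.286, 2.286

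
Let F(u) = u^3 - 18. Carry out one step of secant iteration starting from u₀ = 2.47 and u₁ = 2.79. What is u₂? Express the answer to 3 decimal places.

F(2.47) = -2.93078, F(2.79) = 3.71764
u₂ = 2.79000 − 3.71764·(2.79000 − 2.47000) / (3.71764 − (-2.93078)) = 2.79000 − (1.18964)/(6.64842) = 2.61106

2.611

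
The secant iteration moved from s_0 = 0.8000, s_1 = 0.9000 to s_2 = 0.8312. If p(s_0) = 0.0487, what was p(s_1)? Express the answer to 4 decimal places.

-0.1074

The secant line through (0.8000, 0.0487) and (0.9000, p(s_1)) crosses zero at s_2 = 0.8312.
So (0.8000, 0.0487), (0.9000, p(s_1)), (0.8312, 0) are collinear:
p(s_1) = 0.0487 · (0.9000 − 0.8312) / (0.8000 − 0.8312) = 0.0487 · (0.068800)/(-0.031200) = -0.107390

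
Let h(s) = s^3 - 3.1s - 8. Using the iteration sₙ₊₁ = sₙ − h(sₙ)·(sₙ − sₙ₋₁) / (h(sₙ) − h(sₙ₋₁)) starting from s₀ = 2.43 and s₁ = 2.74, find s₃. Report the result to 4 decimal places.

2.5071

h(2.43) = -1.184093, h(2.74) = 4.076824
s₂ = 2.740000 − 4.076824·(2.740000 − 2.430000) / (4.076824 − (-1.184093)) = 2.740000 − (1.263815)/(5.260917) = 2.499773
h(2.499773) = -0.128556
s₃ = 2.499773 − (-0.128556)·(2.499773 − 2.740000) / (-0.128556 − 4.076824) = 2.499773 − (0.030883)/(-4.205380) = 2.507116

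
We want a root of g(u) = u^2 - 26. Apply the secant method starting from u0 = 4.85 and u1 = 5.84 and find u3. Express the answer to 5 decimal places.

g(4.85) = -2.4775000, g(5.84) = 8.1056000
u2 = 5.8400000 − 8.1056000·(5.8400000 − 4.8500000) / (8.1056000 − (-2.4775000)) = 5.8400000 − (8.0245440)/(10.5831000) = 5.0817587
g(5.0817587) = -0.1757290
u3 = 5.0817587 − (-0.1757290)·(5.0817587 − 5.8400000) / (-0.1757290 − 8.1056000) = 5.0817587 − (0.1332450)/(-8.2813290) = 5.0978485

5.09785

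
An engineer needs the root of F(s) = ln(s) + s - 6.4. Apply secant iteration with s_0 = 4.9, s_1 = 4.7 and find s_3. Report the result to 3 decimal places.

4.826

F(4.9) = 0.08924, F(4.7) = -0.15244
s_2 = 4.70000 − (-0.15244)·(4.70000 − 4.90000) / (-0.15244 − 0.08924) = 4.70000 − (0.03049)/(-0.24167) = 4.82615
F(4.82615) = 0.00020
s_3 = 4.82615 − 0.00020·(4.82615 − 4.70000) / (0.00020 − (-0.15244)) = 4.82615 − (0.00003)/(0.15264) = 4.82599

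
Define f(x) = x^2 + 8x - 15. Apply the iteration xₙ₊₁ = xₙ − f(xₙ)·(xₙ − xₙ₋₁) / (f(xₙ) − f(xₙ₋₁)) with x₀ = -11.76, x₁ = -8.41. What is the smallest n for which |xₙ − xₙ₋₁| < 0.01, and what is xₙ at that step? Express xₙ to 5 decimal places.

f(-11.76) = 29.2176000, f(-8.41) = -11.5519000
x₂ = -8.4100000 − (-11.5519000)·(3.3500000)/(-40.7695000) = -9.3592112;  |Δ| = 0.9492112
f(-9.3592112) = -2.2788556
x₃ = -9.3592112 − (-2.2788556)·(-0.9492112)/(9.2730444) = -9.5924803;  |Δ| = 0.2332691
f(-9.5924803) = 0.2758362
x₄ = -9.5924803 − 0.2758362·(-0.2332691)/(2.5546918) = -9.5672937;  |Δ| = 0.0251866
f(-9.5672937) = -0.0052409
x₅ = -9.5672937 − (-0.0052409)·(0.0251866)/(-0.2810771) = -9.5677633;  |Δ| = 0.0004696
|x₅ − x₄| = 0.0004696 < 0.01

n = 5, xₙ = -9.56776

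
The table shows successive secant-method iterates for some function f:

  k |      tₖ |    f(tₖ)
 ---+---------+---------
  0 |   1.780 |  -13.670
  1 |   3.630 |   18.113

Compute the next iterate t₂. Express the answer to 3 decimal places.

2.576

t₂ = 3.630 − 18.113·(3.630 − 1.780) / (18.113 − (-13.670))
   = 3.630 − (33.50905)/(31.78300) = 2.57569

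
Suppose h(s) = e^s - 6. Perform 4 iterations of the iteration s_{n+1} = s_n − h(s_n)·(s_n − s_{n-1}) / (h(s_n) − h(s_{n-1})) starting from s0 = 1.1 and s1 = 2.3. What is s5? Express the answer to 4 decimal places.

h(1.1) = -2.995834, h(2.3) = 3.974182
s2 = 2.300000 − 3.974182·(2.300000 − 1.100000) / (3.974182 − (-2.995834)) = 2.300000 − (4.769019)/(6.970016) = 1.615781
h(1.615781) = -0.968185
s3 = 1.615781 − (-0.968185)·(1.615781 − 2.300000) / (-0.968185 − 3.974182) = 1.615781 − (0.662451)/(-4.942367) = 1.749816
h(1.749816) = -0.246457
s4 = 1.749816 − (-0.246457)·(1.749816 − 1.615781) / (-0.246457 − (-0.968185)) = 1.749816 − (-0.033034)/(0.721728) = 1.795586
h(1.795586) = 0.023005
s5 = 1.795586 − 0.023005·(1.795586 − 1.749816) / (0.023005 − (-0.246457)) = 1.795586 − (0.001053)/(0.269462) = 1.791679

1.7917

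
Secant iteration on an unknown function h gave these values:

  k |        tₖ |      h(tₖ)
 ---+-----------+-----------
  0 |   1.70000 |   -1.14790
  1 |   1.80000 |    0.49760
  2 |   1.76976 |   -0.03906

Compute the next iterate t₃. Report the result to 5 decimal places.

t₃ = 1.76976 − (-0.03906)·(1.76976 − 1.80000) / (-0.03906 − 0.49760)
   = 1.76976 − (0.0011812)/(-0.5366600) = 1.7719610

1.77196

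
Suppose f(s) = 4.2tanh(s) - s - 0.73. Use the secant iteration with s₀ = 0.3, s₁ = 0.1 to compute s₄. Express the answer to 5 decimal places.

f(0.3) = 0.1935130, f(0.1) = -0.4113944
s₂ = 0.1000000 − (-0.4113944)·(0.1000000 − 0.3000000) / (-0.4113944 − 0.1935130) = 0.1000000 − (0.0822789)/(-0.6049074) = 0.2360190
f(0.2360190) = 0.0072554
s₃ = 0.2360190 − 0.0072554·(0.2360190 − 0.1000000) / (0.0072554 − (-0.4113944)) = 0.2360190 − (0.0009869)/(0.4186498) = 0.2336617
f(0.2336617) = 0.0002387
s₄ = 0.2336617 − 0.0002387·(0.2336617 − 0.2360190) / (0.0002387 − 0.0072554) = 0.2336617 − (-0.0000006)/(-0.0070167) = 0.2335815

0.23358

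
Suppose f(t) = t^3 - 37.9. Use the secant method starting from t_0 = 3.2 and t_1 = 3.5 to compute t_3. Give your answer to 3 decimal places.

3.359

f(3.2) = -5.13200, f(3.5) = 4.97500
t_2 = 3.50000 − 4.97500·(3.50000 − 3.20000) / (4.97500 − (-5.13200)) = 3.50000 − (1.49250)/(10.10700) = 3.35233
f(3.35233) = -0.22612
t_3 = 3.35233 − (-0.22612)·(3.35233 − 3.50000) / (-0.22612 − 4.97500) = 3.35233 − (0.03339)/(-5.20112) = 3.35875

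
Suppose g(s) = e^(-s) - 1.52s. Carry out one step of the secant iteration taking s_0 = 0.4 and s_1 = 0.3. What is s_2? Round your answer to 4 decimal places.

0.4280

g(0.4) = 0.062320, g(0.3) = 0.284818
s_2 = 0.300000 − 0.284818·(0.300000 − 0.400000) / (0.284818 − 0.062320) = 0.300000 − (-0.028482)/(0.222498) = 0.428009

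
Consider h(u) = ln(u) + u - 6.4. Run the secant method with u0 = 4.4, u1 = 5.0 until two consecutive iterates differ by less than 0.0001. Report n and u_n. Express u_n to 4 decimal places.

h(4.4) = -0.518395, h(5.0) = 0.209438
u2 = 5.000000 − 0.209438·(0.600000)/(0.727833) = 4.827347;  |Δ| = 0.172653
h(4.827347) = 0.001644
u3 = 4.827347 − 0.001644·(-0.172653)/(-0.207794) = 4.825981;  |Δ| = 0.001366
h(4.825981) = -0.000005
u4 = 4.825981 − (-0.000005)·(-0.001366)/(-0.001649) = 4.825985;  |Δ| = 0.000004
|u4 − u3| = 0.000004 < 0.0001

n = 4, u_n = 4.8260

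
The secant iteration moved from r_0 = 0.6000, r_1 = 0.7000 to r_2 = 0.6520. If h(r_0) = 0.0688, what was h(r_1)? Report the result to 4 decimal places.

The secant line through (0.6000, 0.0688) and (0.7000, h(r_1)) crosses zero at r_2 = 0.6520.
So (0.6000, 0.0688), (0.7000, h(r_1)), (0.6520, 0) are collinear:
h(r_1) = 0.0688 · (0.7000 − 0.6520) / (0.6000 − 0.6520) = 0.0688 · (0.048000)/(-0.052000) = -0.063508

-0.0635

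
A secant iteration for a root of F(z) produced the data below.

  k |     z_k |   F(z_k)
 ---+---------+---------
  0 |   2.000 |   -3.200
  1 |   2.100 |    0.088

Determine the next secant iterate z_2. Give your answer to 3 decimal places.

2.097

z_2 = 2.100 − 0.088·(2.100 − 2.000) / (0.088 − (-3.200))
   = 2.100 − (0.00880)/(3.28800) = 2.09732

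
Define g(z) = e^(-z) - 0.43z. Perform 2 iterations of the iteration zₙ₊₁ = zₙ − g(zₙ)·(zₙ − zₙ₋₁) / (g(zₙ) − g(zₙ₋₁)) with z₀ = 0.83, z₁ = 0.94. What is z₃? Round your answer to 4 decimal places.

0.9235

g(0.83) = 0.079149, g(0.94) = -0.013572
z₂ = 0.940000 − (-0.013572)·(0.940000 − 0.830000) / (-0.013572 − 0.079149) = 0.940000 − (-0.001493)/(-0.092721) = 0.923899
g(0.923899) = -0.000308
z₃ = 0.923899 − (-0.000308)·(0.923899 − 0.940000) / (-0.000308 − (-0.013572)) = 0.923899 − (0.000005)/(0.013264) = 0.923525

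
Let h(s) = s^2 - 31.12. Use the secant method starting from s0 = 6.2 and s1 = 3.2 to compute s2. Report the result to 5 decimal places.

5.42128

h(6.2) = 7.3200000, h(3.2) = -20.8800000
s2 = 3.2000000 − (-20.8800000)·(3.2000000 − 6.2000000) / (-20.8800000 − 7.3200000) = 3.2000000 − (62.6400000)/(-28.2000000) = 5.4212766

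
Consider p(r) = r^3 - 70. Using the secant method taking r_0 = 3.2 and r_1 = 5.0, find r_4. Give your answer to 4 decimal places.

4.1231

p(3.2) = -37.232000, p(5.0) = 55.000000
r_2 = 5.000000 − 55.000000·(5.000000 − 3.200000) / (55.000000 − (-37.232000)) = 5.000000 − (99.000000)/(92.232000) = 3.926620
p(3.926620) = -9.458028
r_3 = 3.926620 − (-9.458028)·(3.926620 − 5.000000) / (-9.458028 − 55.000000) = 3.926620 − (10.152059)/(-64.458028) = 4.084119
p(4.084119) = -1.876801
r_4 = 4.084119 − (-1.876801)·(4.084119 − 3.926620) / (-1.876801 − (-9.458028)) = 4.084119 − (-0.295594)/(7.581226) = 4.123109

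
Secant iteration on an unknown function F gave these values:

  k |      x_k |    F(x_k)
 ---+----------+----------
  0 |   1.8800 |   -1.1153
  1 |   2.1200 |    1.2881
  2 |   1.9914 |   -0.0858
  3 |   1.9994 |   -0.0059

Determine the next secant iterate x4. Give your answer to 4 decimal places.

x4 = 1.9994 − (-0.0059)·(1.9994 − 1.9914) / (-0.0059 − (-0.0858))
   = 1.9994 − (-0.000047)/(0.079900) = 1.999991

2.0000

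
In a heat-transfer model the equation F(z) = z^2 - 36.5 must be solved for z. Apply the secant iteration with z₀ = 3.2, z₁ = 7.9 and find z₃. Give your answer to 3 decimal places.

5.976

F(3.2) = -26.26000, F(7.9) = 25.91000
z₂ = 7.90000 − 25.91000·(7.90000 − 3.20000) / (25.91000 − (-26.26000)) = 7.90000 − (121.77700)/(52.17000) = 5.56577
F(5.56577) = -5.52225
z₃ = 5.56577 − (-5.52225)·(5.56577 − 7.90000) / (-5.52225 − 25.91000) = 5.56577 − (12.89023)/(-31.43225) = 5.97586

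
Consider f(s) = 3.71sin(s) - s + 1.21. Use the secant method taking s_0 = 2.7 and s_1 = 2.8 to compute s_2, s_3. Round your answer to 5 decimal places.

2.72159, 2.72186

f(2.7) = 0.0955794, f(2.8) = -0.3471940
s_2 = 2.8000000 − (-0.3471940)·(2.8000000 − 2.7000000) / (-0.3471940 − 0.0955794) = 2.8000000 − (-0.0347194)/(-0.4427733) = 2.7215865
f(2.7215865) = 0.0012255
s_3 = 2.7215865 − 0.0012255·(2.7215865 − 2.8000000) / (0.0012255 − (-0.3471940)) = 2.7215865 − (-0.0000961)/(0.3484195) = 2.7218623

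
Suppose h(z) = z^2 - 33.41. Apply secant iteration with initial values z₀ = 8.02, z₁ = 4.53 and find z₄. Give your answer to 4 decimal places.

h(8.02) = 30.910400, h(4.53) = -12.889100
z₂ = 4.530000 − (-12.889100)·(4.530000 − 8.020000) / (-12.889100 − 30.910400) = 4.530000 − (44.982959)/(-43.799500) = 5.557020
h(5.557020) = -2.529530
z₃ = 5.557020 − (-2.529530)·(5.557020 − 4.530000) / (-2.529530 − (-12.889100)) = 5.557020 − (-2.597877)/(10.359570) = 5.807791
h(5.807791) = 0.320433
z₄ = 5.807791 − 0.320433·(5.807791 − 5.557020) / (0.320433 − (-2.529530)) = 5.807791 − (0.080355)/(2.849962) = 5.779596

5.7796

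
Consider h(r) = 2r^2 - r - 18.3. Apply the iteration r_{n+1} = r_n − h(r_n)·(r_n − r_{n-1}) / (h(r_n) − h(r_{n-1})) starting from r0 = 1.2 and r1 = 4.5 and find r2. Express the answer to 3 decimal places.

2.798

h(1.2) = -16.62000, h(4.5) = 17.70000
r2 = 4.50000 − 17.70000·(4.50000 − 1.20000) / (17.70000 − (-16.62000)) = 4.50000 − (58.41000)/(34.32000) = 2.79808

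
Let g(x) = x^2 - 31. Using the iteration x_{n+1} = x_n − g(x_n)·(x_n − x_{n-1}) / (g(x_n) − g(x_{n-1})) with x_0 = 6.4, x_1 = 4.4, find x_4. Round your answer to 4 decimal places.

g(6.4) = 9.960000, g(4.4) = -11.640000
x_2 = 4.400000 − (-11.640000)·(4.400000 − 6.400000) / (-11.640000 − 9.960000) = 4.400000 − (23.280000)/(-21.600000) = 5.477778
g(5.477778) = -0.993951
x_3 = 5.477778 − (-0.993951)·(5.477778 − 4.400000) / (-0.993951 − (-11.640000)) = 5.477778 − (-1.071258)/(10.646049) = 5.578403
g(5.578403) = 0.118577
x_4 = 5.578403 − 0.118577·(5.578403 − 5.477778) / (0.118577 − (-0.993951)) = 5.578403 − (0.011932)/(1.112527) = 5.567678

5.5677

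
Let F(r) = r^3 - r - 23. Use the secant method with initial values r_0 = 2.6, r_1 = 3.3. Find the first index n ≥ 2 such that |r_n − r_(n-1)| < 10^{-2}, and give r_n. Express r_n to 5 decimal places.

n = 4, r_n = 2.96109

F(2.6) = -8.0240000, F(3.3) = 9.6370000
r_2 = 3.3000000 − 9.6370000·(0.7000000)/(17.6610000) = 2.9180341;  |Δ| = 0.3819659
F(2.9180341) = -1.0711987
r_3 = 2.9180341 − (-1.0711987)·(-0.3819659)/(-10.7081987) = 2.9562442;  |Δ| = 0.0382101
F(2.9562442) = -0.1205036
r_4 = 2.9562442 − (-0.1205036)·(0.0382101)/(0.9506951) = 2.9610874;  |Δ| = 0.0048433
|r_4 − r_3| = 0.0048433 < 10^{-2}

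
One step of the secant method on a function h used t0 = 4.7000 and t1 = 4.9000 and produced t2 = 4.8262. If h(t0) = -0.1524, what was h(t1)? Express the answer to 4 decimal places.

0.0891

The secant line through (4.7000, -0.1524) and (4.9000, h(t1)) crosses zero at t2 = 4.8262.
So (4.7000, -0.1524), (4.9000, h(t1)), (4.8262, 0) are collinear:
h(t1) = -0.1524 · (4.9000 − 4.8262) / (4.7000 − 4.8262) = -0.1524 · (0.073800)/(-0.126200) = 0.089121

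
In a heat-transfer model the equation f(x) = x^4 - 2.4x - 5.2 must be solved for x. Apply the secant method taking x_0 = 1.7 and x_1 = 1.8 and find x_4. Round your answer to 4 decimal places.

f(1.7) = -0.927900, f(1.8) = 0.977600
x_2 = 1.800000 − 0.977600·(1.800000 − 1.700000) / (0.977600 − (-0.927900)) = 1.800000 − (0.097760)/(1.905500) = 1.748696
f(1.748696) = -0.045890
x_3 = 1.748696 − (-0.045890)·(1.748696 − 1.800000) / (-0.045890 − 0.977600) = 1.748696 − (0.002354)/(-1.023490) = 1.750996
f(1.750996) = -0.002111
x_4 = 1.750996 − (-0.002111)·(1.750996 − 1.748696) / (-0.002111 − (-0.045890)) = 1.750996 − (-0.000005)/(0.043779) = 1.751107

1.7511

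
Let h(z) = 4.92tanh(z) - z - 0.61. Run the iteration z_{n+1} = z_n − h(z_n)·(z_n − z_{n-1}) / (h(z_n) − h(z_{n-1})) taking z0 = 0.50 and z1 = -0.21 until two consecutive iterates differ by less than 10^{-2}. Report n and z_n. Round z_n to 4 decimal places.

n = 4, z_n = 0.1572

h(0.50) = 1.163616, h(-0.21) = -1.418275
z2 = -0.210000 − (-1.418275)·(-0.710000)/(-2.581892) = 0.180015;  |Δ| = 0.390015
h(0.180015) = 0.086213
z3 = 0.180015 − 0.086213·(0.390015)/(1.504488) = 0.157665;  |Δ| = 0.022349
h(0.157665) = 0.001684
z4 = 0.157665 − 0.001684·(-0.022349)/(-0.084529) = 0.157220;  |Δ| = 0.000445
|z4 − z3| = 0.000445 < 10^{-2}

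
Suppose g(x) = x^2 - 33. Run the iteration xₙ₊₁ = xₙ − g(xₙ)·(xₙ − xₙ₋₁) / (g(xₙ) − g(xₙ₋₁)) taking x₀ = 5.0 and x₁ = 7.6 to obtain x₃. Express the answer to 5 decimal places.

5.72919

g(5.0) = -8.0000000, g(7.6) = 24.7600000
x₂ = 7.6000000 − 24.7600000·(7.6000000 − 5.0000000) / (24.7600000 − (-8.0000000)) = 7.6000000 − (64.3760000)/(32.7600000) = 5.6349206
g(5.6349206) = -1.2476694
x₃ = 5.6349206 − (-1.2476694)·(5.6349206 − 7.6000000) / (-1.2476694 − 24.7600000) = 5.6349206 − (2.4517695)/(-26.0076694) = 5.7291917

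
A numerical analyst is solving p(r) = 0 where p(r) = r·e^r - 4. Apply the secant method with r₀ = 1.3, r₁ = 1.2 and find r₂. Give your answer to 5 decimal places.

p(1.3) = 0.7700857, p(1.2) = -0.0158597
r₂ = 1.2000000 − (-0.0158597)·(1.2000000 − 1.3000000) / (-0.0158597 − 0.7700857) = 1.2000000 − (0.0015860)/(-0.7859454) = 1.2020179

1.20202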